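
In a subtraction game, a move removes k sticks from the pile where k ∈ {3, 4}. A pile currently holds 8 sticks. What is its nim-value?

0

Build the Grundy sequence with g(k) = mex{g(k−s) : s ∈ {3, 4}, s ≤ k}:
k:     0  1  2  3  4  5  6  7  8
g(k):  0  0  0  1  1  1  2  0  0
So g(8) = 0.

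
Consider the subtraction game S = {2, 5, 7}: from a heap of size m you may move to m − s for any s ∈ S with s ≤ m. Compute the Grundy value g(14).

0

Compute g(0), g(1), … for moves {2, 5, 7}:
k:     0  1  2  3  4  5  6  7  8  9 10 11 12 13 14
g(k):  0  0  1  1  0  2  1  3  2  2  0  3  1  0  0
So g(14) = 0.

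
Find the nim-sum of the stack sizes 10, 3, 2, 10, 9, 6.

Compute the nim-sum pairwise:
10 XOR 3 = 9
9 XOR 2 = 11
11 XOR 10 = 1
1 XOR 9 = 8
8 XOR 6 = 14

14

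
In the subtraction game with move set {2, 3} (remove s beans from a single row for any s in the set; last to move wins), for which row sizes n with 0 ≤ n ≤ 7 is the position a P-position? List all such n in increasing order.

0, 1, 5, 6

Build the Grundy sequence with g(k) = mex{g(k−s) : s ∈ {2, 3}, s ≤ k}:
k:     0  1  2  3  4  5  6  7
g(k):  0  0  1  1  2  0  0  1
The P-positions (g = 0) in 0..7 are 0, 1, 5, 6.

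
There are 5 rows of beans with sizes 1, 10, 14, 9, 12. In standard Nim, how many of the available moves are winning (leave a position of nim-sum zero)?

0

Nim-sum: 1 ^ 10 ^ 14 ^ 9 ^ 12 = 0.
The nim-sum is already 0, so every move leaves a nonzero nim-sum — there are no winning moves.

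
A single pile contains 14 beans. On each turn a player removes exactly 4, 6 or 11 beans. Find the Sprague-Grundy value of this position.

1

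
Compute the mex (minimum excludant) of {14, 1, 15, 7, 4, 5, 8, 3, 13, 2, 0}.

The values 0, 1, 2, 3, 4, 5 are all present; 6 is the first non-negative integer missing from the set.

6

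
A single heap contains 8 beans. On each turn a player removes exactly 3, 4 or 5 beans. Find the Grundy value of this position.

0

Grundy values for subtraction set {3, 4, 5}:
g(0) = mex{} = 0
g(1) = mex{} = 0
g(2) = mex{} = 0
g(3) = mex{0} = 1
g(4) = mex{0} = 1
g(5) = mex{0} = 1
g(6) = mex{0,1} = 2
g(7) = mex{0,1} = 2
g(8) = mex{1} = 0
So g(8) = 0.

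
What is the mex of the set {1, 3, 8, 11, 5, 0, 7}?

2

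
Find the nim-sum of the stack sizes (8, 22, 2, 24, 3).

Compute the nim-sum pairwise:
8 ^ 22 = 30
30 ^ 2 = 28
28 ^ 24 = 4
4 ^ 3 = 7

7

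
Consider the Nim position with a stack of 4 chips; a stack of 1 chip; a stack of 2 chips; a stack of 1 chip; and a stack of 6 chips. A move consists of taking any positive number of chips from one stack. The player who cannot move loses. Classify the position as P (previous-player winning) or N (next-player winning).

Compute the nim-sum pairwise:
4 XOR 1 = 5
5 XOR 2 = 7
7 XOR 1 = 6
6 XOR 6 = 0
The nim-sum is 0, so this is a P-position: the player to move is in a losing position under optimal play.

P-position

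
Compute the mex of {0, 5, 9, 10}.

1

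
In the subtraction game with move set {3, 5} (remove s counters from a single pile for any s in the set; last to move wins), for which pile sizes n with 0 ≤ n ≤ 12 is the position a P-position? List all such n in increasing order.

0, 1, 2, 8, 9, 10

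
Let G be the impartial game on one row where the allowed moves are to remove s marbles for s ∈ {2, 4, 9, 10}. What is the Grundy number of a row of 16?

Grundy values for subtraction set {2, 4, 9, 10}:
k:     0  1  2  3  4  5  6  7  8  9 10 11 12 13 14 15 16
g(k):  0  0  1  1  2  2  0  0  1  1  2  2  0  0  1  1  2
So g(16) = 2.

2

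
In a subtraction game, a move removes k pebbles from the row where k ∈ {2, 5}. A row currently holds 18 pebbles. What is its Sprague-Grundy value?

Compute g(0), g(1), … for moves {2, 5}:
k:     0  1  2  3  4  5  6  7  8  9 10 11 12 13 14 15 16 17 18
g(k):  0  0  1  1  0  2  1  0  0  1  1  0  2  1  0  0  1  1  0
So g(18) = 0.

0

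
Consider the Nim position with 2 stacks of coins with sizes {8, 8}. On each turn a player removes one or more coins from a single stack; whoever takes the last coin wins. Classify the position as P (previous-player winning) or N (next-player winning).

P-position

Nim-sum: 8 ^ 8 = 0.
The nim-sum is 0, so this is a P-position: the player to move is in a losing position under optimal play.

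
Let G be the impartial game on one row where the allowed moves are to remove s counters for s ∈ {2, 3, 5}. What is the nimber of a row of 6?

3

Compute g(0), g(1), … for moves {2, 3, 5}:
k:     0  1  2  3  4  5  6
g(k):  0  0  1  1  2  2  3
So g(6) = 3.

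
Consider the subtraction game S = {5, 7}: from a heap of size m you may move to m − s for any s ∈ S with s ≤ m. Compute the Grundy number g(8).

1

Grundy values for subtraction set {5, 7}:
g(0) = mex{} = 0
g(1) = mex{} = 0
g(2) = mex{} = 0
g(3) = mex{} = 0
g(4) = mex{} = 0
g(5) = mex{0} = 1
g(6) = mex{0} = 1
g(7) = mex{0} = 1
g(8) = mex{0} = 1
So g(8) = 1.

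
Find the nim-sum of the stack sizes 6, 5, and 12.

15

In binary:
  0110  (6)
  0101  (5)
  1100  (12)
  ----
  1111  (15)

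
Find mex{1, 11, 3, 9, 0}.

The values 0, 1 are all present; 2 is the first non-negative integer missing from the set.

2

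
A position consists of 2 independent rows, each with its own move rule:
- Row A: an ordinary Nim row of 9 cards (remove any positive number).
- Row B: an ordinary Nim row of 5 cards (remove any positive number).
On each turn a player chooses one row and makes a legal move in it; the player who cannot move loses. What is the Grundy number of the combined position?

12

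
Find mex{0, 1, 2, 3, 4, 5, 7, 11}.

6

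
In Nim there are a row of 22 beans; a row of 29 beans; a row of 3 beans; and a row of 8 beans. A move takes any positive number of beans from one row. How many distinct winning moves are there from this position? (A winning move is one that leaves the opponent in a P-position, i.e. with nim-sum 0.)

0

Bitwise XOR of the heap sizes:
  10110  (22)
  11101  (29)
  00011  (3)
  01000  (8)
  -----
  00000  (0)
The nim-sum is already 0, so every move leaves a nonzero nim-sum — there are no winning moves.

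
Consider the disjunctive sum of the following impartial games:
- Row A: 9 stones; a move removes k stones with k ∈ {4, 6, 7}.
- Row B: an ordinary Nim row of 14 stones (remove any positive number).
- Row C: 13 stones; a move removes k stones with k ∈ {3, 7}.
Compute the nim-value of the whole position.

13

For row A, compute g(0), g(1), … with moves {4, 6, 7}:
g(0) = mex{} = 0
g(1) = mex{} = 0
g(2) = mex{} = 0
g(3) = mex{} = 0
g(4) = mex{0} = 1
g(5) = mex{0} = 1
g(6) = mex{0} = 1
g(7) = mex{0} = 1
g(8) = mex{0,1} = 2
g(9) = mex{0,1} = 2
So g(9) = 2.
Row B is a plain Nim row of size 14, so its Grundy value is 14.
Build the Grundy sequence for row C with g(k) = mex{g(k−s) : s ∈ {3, 7}, s ≤ k}:
k:     0  1  2  3  4  5  6  7  8  9 10 11 12 13
g(k):  0  0  0  1  1  1  0  2  2  1  0  0  0  1
So g(13) = 1.
By the Sprague-Grundy theorem, the Grundy value of a sum of independent games is the XOR of the component values.
Combined value = 2 XOR 14 XOR 1 = 13.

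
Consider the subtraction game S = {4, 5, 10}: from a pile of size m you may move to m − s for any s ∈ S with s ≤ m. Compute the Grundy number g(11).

2

Compute g(0), g(1), … for moves {4, 5, 10}:
k:     0  1  2  3  4  5  6  7  8  9 10 11
g(k):  0  0  0  0  1  1  1  1  2  0  2  2
So g(11) = 2.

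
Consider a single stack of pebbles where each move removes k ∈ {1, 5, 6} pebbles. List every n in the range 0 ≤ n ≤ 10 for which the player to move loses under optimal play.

0, 2, 4

Compute g(0), g(1), … for moves {1, 5, 6}:
k:     0  1  2  3  4  5  6  7  8  9 10
g(k):  0  1  0  1  0  1  2  3  2  3  2
The P-positions (g = 0) in 0..10 are 0, 2, 4.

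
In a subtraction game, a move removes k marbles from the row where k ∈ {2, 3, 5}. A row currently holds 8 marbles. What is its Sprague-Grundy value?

Build the Grundy sequence with g(k) = mex{g(k−s) : s ∈ {2, 3, 5}, s ≤ k}:
k:     0  1  2  3  4  5  6  7  8
g(k):  0  0  1  1  2  2  3  0  0
So g(8) = 0.

0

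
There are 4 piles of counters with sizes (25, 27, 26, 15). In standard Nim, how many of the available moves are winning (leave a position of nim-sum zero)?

3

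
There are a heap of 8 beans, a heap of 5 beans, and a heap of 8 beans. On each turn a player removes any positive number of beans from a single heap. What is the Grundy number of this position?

5

Compute the nim-sum pairwise:
8 XOR 5 = 13
13 XOR 8 = 5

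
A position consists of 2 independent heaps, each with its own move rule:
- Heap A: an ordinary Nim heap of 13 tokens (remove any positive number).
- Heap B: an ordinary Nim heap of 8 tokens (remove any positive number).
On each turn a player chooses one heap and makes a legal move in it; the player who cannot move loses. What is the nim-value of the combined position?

5

Heap A is a plain Nim heap of size 13, so its Grundy value is 13.
Heap B is a plain Nim heap of size 8, so its Grundy value is 8.
The value of a disjunctive sum is the nim-sum of the parts.
Combined value = 13 ⊕ 8 = 5.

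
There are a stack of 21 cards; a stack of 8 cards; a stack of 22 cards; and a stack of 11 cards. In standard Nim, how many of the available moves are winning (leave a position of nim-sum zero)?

Bitwise XOR of the heap sizes:
  10101  (21)
  01000  (8)
  10110  (22)
  01011  (11)
  -----
  00000  (0)
The nim-sum is already 0, so every move leaves a nonzero nim-sum — there are no winning moves.

0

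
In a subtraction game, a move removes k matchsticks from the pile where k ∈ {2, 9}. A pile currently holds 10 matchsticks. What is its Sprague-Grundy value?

1

Grundy values for subtraction set {2, 9}:
k:     0  1  2  3  4  5  6  7  8  9 10
g(k):  0  0  1  1  0  0  1  1  0  2  1
So g(10) = 1.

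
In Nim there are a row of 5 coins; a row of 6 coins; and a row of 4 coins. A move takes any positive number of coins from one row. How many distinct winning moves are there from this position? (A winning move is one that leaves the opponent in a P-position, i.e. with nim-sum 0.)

3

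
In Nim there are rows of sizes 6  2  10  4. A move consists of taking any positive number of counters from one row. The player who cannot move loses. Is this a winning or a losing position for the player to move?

Winning position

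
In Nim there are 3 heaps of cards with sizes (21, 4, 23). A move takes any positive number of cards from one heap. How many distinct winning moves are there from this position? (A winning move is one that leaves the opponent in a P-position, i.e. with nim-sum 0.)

3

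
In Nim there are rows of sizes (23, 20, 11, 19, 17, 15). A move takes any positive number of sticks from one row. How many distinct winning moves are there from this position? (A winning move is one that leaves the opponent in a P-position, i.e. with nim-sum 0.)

3

Nim-sum: 23 ^ 20 ^ 11 ^ 19 ^ 17 ^ 15 = 5.
The overall nim-sum is X = 5. A row of size p has a winning move iff p XOR X < p (reduce it to p XOR X).
  23: 23 XOR 5 = 18 < 23 — winning move (to 18).
  20: 20 XOR 5 = 17 < 20 — winning move (to 17).
  11: 11 XOR 5 = 14 ≥ 11 — no move.
  19: 19 XOR 5 = 22 ≥ 19 — no move.
  17: 17 XOR 5 = 20 ≥ 17 — no move.
  15: 15 XOR 5 = 10 < 15 — winning move (to 10).
That gives 3 winning moves.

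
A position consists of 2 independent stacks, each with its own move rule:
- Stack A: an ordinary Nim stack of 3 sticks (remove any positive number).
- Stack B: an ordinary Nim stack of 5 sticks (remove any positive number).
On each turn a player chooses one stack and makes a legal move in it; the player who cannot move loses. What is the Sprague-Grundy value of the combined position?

Stack A is a plain Nim stack of size 3, so its Grundy value is 3.
Stack B is a plain Nim stack of size 5, so its Grundy value is 5.
By the Sprague-Grundy theorem, the Grundy value of a sum of independent games is the XOR of the component values.
Combined value = 3 XOR 5 = 6.

6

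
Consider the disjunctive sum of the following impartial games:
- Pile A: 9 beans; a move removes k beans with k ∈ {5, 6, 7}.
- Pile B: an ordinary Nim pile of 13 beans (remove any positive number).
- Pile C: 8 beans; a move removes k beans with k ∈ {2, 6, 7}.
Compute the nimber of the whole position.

14

For pile A, compute g(0), g(1), … with moves {5, 6, 7}:
k:     0  1  2  3  4  5  6  7  8  9
g(k):  0  0  0  0  0  1  1  1  1  1
So g(9) = 1.
Pile B is a plain Nim pile of size 13, so its Grundy value is 13.
Build the Grundy sequence for pile C with g(k) = mex{g(k−s) : s ∈ {2, 6, 7}, s ≤ k}:
g(0) = mex{} = 0
g(1) = mex{} = 0
g(2) = mex{0} = 1
g(3) = mex{0} = 1
g(4) = mex{1} = 0
g(5) = mex{1} = 0
g(6) = mex{0} = 1
g(7) = mex{0} = 1
g(8) = mex{0,1} = 2
So g(8) = 2.
By the Sprague-Grundy theorem, the Grundy value of a sum of independent games is the XOR of the component values.
Combined value = 1 ⊕ 13 ⊕ 2 = 14.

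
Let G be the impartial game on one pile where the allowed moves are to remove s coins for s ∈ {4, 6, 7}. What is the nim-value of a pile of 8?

2

Grundy values for subtraction set {4, 6, 7}:
k:     0  1  2  3  4  5  6  7  8
g(k):  0  0  0  0  1  1  1  1  2
So g(8) = 2.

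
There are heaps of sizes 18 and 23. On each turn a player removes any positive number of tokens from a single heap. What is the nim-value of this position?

Compute the nim-sum pairwise:
18 ^ 23 = 5

5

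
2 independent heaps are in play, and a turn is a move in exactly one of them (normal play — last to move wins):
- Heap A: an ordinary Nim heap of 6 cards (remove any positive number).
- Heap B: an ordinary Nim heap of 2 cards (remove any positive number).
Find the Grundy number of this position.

4

Heap A is a plain Nim heap of size 6, so its Grundy value is 6.
Heap B is a plain Nim heap of size 2, so its Grundy value is 2.
By the Sprague-Grundy theorem, the Grundy value of a sum of independent games is the XOR of the component values.
Combined value = 6 ⊕ 2 = 4.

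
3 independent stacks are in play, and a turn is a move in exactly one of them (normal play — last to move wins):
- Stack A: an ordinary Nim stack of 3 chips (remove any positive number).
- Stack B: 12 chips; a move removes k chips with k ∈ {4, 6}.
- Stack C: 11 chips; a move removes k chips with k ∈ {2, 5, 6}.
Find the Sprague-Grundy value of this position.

Stack A is a plain Nim stack of size 3, so its Grundy value is 3.
Build the Grundy sequence for stack B with g(k) = mex{g(k−s) : s ∈ {4, 6}, s ≤ k}:
g(0) = mex{} = 0
g(1) = mex{} = 0
g(2) = mex{} = 0
g(3) = mex{} = 0
g(4) = mex{0} = 1
g(5) = mex{0} = 1
g(6) = mex{0} = 1
g(7) = mex{0} = 1
g(8) = mex{0,1} = 2
g(9) = mex{0,1} = 2
g(10) = mex{1} = 0
g(11) = mex{1} = 0
g(12) = mex{1,2} = 0
So g(12) = 0.
For stack C, compute g(0), g(1), … with moves {2, 5, 6}:
k:     0  1  2  3  4  5  6  7  8  9 10 11
g(k):  0  0  1  1  0  2  1  3  0  2  1  0
So g(11) = 0.
The value of a disjunctive sum is the nim-sum of the parts.
Combined value = 3 ⊕ 0 ⊕ 0 = 3.

3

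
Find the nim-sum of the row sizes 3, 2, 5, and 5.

Compute the nim-sum pairwise:
3 ⊕ 2 = 1
1 ⊕ 5 = 4
4 ⊕ 5 = 1

1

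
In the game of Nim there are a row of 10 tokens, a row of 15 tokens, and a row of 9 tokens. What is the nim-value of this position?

Bitwise XOR of the heap sizes:
  1010  (10)
  1111  (15)
  1001  (9)
  ----
  1100  (12)

12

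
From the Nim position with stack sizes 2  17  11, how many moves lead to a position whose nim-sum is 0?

Write each in binary and XOR column by column:
  00010  (2)
  10001  (17)
  01011  (11)
  -----
  11000  (24)
The overall nim-sum is X = 24. A stack of size p has a winning move iff p XOR X < p (reduce it to p XOR X).
  2: 2 XOR 24 = 26 ≥ 2 — no move.
  17: 17 XOR 24 = 9 < 17 — winning move (to 9).
  11: 11 XOR 24 = 19 ≥ 11 — no move.
That gives 1 winning move.

1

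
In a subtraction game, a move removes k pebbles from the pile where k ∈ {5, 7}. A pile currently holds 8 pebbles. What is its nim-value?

1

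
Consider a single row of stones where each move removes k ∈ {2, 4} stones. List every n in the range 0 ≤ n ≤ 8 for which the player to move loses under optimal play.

Compute g(0), g(1), … for moves {2, 4}:
k:     0  1  2  3  4  5  6  7  8
g(k):  0  0  1  1  2  2  0  0  1
The P-positions (g = 0) in 0..8 are 0, 1, 6, 7.

0, 1, 6, 7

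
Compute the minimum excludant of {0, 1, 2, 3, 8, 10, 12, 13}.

The values 0, 1, 2, 3 are all present; 4 is the first non-negative integer missing from the set.

4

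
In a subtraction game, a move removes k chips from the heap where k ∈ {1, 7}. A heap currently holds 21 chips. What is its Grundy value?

1

Compute g(0), g(1), … for moves {1, 7}:
k:     0  1  2  3  4  5  6  7  8  9 10 11 12 13 14 15 16 17 18 19 20 21
g(k):  0  1  0  1  0  1  0  1  0  1  0  1  0  1  0  1  0  1  0  1  0  1
So g(21) = 1.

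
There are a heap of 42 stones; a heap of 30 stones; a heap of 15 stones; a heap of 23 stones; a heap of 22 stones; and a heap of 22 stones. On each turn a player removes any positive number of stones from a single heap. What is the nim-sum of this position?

Bitwise XOR of the heap sizes:
  101010  (42)
  011110  (30)
  001111  (15)
  010111  (23)
  010110  (22)
  010110  (22)
  ------
  101100  (44)

44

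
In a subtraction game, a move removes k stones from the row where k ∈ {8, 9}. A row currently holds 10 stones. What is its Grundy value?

1

Grundy values for subtraction set {8, 9}:
k:     0  1  2  3  4  5  6  7  8  9 10
g(k):  0  0  0  0  0  0  0  0  1  1  1
So g(10) = 1.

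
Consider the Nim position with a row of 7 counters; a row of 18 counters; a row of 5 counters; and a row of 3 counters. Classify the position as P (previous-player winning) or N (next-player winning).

N-position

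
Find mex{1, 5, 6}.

0 is not in the set, so the mex is 0.

0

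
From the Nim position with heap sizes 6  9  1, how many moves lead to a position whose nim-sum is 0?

Bitwise XOR of the heap sizes:
  0110  (6)
  1001  (9)
  0001  (1)
  ----
  1110  (14)
The overall nim-sum is X = 14. A heap of size p has a winning move iff p XOR X < p (reduce it to p XOR X).
  6: 6 XOR 14 = 8 ≥ 6 — no move.
  9: 9 XOR 14 = 7 < 9 — winning move (to 7).
  1: 1 XOR 14 = 15 ≥ 1 — no move.
That gives 1 winning move.

1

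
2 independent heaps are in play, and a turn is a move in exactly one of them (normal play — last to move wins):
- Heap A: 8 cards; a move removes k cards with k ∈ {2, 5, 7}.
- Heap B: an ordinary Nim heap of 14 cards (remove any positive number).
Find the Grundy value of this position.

12

For heap A, compute g(0), g(1), … with moves {2, 5, 7}:
g(0) = mex{} = 0
g(1) = mex{} = 0
g(2) = mex{0} = 1
g(3) = mex{0} = 1
g(4) = mex{1} = 0
g(5) = mex{0,1} = 2
g(6) = mex{0} = 1
g(7) = mex{0,1,2} = 3
g(8) = mex{0,1} = 2
So g(8) = 2.
Heap B is a plain Nim heap of size 14, so its Grundy value is 14.
By the Sprague-Grundy theorem, the Grundy value of a sum of independent games is the XOR of the component values.
Combined value = 2 XOR 14 = 12.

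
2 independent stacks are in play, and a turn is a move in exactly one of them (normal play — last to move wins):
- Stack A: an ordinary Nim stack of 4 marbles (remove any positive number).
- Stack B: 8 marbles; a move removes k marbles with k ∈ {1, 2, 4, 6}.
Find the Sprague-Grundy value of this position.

4

Stack A is a plain Nim stack of size 4, so its Grundy value is 4.
Grundy values for stack B (subtraction set {1, 2, 4, 6}):
k:     0  1  2  3  4  5  6  7  8
g(k):  0  1  2  0  1  2  3  4  0
So g(8) = 0.
By the Sprague-Grundy theorem, the Grundy value of a sum of independent games is the XOR of the component values.
Combined value = 4 ⊕ 0 = 4.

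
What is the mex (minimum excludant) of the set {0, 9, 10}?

0 is in the set but 1 is not, so the mex is 1.

1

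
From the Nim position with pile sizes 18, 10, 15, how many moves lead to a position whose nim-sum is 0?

1

Compute the nim-sum pairwise:
18 ^ 10 = 24
24 ^ 15 = 23
The overall nim-sum is X = 23. A pile of size p has a winning move iff p XOR X < p (reduce it to p XOR X).
  18: 18 XOR 23 = 5 < 18 — winning move (to 5).
  10: 10 XOR 23 = 29 ≥ 10 — no move.
  15: 15 XOR 23 = 24 ≥ 15 — no move.
That gives 1 winning move.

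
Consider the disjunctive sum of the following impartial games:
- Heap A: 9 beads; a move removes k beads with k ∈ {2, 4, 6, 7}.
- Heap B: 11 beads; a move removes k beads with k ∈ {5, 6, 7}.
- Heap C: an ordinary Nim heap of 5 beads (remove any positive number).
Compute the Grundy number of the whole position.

For heap A, compute g(0), g(1), … with moves {2, 4, 6, 7}:
k:     0  1  2  3  4  5  6  7  8  9
g(k):  0  0  1  1  2  2  3  3  4  0
So g(9) = 0.
For heap B, compute g(0), g(1), … with moves {5, 6, 7}:
k:     0  1  2  3  4  5  6  7  8  9 10 11
g(k):  0  0  0  0  0  1  1  1  1  1  2  2
So g(11) = 2.
Heap C is a plain Nim heap of size 5, so its Grundy value is 5.
The value of a disjunctive sum is the nim-sum of the parts.
Combined value = 0 XOR 2 XOR 5 = 7.

7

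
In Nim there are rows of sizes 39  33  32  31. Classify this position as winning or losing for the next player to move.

Compute the nim-sum pairwise:
39 ^ 33 = 6
6 ^ 32 = 38
38 ^ 31 = 57
The nim-sum is 57 ≠ 0, so this is an N-position: the player to move can win.

Winning position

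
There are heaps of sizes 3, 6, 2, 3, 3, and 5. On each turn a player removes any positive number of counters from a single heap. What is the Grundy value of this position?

Compute the nim-sum pairwise:
3 ⊕ 6 = 5
5 ⊕ 2 = 7
7 ⊕ 3 = 4
4 ⊕ 3 = 7
7 ⊕ 5 = 2

2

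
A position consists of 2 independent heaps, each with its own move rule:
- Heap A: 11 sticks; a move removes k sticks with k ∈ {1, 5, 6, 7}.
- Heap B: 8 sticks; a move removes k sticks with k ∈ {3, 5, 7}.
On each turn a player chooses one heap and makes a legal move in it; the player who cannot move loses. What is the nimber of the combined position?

1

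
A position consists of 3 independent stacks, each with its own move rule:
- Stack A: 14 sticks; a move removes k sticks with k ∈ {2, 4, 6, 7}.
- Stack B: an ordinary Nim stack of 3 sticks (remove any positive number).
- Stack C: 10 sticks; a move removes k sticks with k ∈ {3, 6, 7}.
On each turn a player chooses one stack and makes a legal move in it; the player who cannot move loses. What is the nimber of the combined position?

Grundy values for stack A (subtraction set {2, 4, 6, 7}):
k:     0  1  2  3  4  5  6  7  8  9 10 11 12 13 14
g(k):  0  0  1  1  2  2  3  3  4  0  0  1  1  2  2
So g(14) = 2.
Stack B is a plain Nim stack of size 3, so its Grundy value is 3.
For stack C, compute g(0), g(1), … with moves {3, 6, 7}:
g(0) = mex{} = 0
g(1) = mex{} = 0
g(2) = mex{} = 0
g(3) = mex{0} = 1
g(4) = mex{0} = 1
g(5) = mex{0} = 1
g(6) = mex{0,1} = 2
g(7) = mex{0,1} = 2
g(8) = mex{0,1} = 2
g(9) = mex{0,1,2} = 3
g(10) = mex{1,2} = 0
So g(10) = 0.
The value of a disjunctive sum is the nim-sum of the parts.
Combined value = 2 ⊕ 3 ⊕ 0 = 1.

1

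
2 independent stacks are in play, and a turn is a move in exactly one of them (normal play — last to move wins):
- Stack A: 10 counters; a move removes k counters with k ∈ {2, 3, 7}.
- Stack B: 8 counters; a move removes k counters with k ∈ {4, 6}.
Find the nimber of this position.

2

Build the Grundy sequence for stack A with g(k) = mex{g(k−s) : s ∈ {2, 3, 7}, s ≤ k}:
k:     0  1  2  3  4  5  6  7  8  9 10
g(k):  0  0  1  1  2  0  0  1  1  2  0
So g(10) = 0.
Grundy values for stack B (subtraction set {4, 6}):
k:     0  1  2  3  4  5  6  7  8
g(k):  0  0  0  0  1  1  1  1  2
So g(8) = 2.
The value of a disjunctive sum is the nim-sum of the parts.
Combined value = 0 XOR 2 = 2.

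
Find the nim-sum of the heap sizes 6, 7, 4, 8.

13

Compute the nim-sum pairwise:
6 XOR 7 = 1
1 XOR 4 = 5
5 XOR 8 = 13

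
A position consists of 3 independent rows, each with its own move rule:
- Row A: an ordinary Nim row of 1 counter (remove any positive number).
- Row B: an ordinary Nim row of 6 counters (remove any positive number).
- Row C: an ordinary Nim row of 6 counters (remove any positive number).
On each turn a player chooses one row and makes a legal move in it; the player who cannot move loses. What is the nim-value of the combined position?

1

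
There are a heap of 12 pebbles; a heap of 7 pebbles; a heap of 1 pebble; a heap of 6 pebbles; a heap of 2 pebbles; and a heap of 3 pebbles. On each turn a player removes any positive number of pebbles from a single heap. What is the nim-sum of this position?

13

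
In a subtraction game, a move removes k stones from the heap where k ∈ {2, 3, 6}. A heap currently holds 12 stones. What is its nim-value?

1

Compute g(0), g(1), … for moves {2, 3, 6}:
g(0) = mex{} = 0
g(1) = mex{} = 0
g(2) = mex{0} = 1
g(3) = mex{0} = 1
g(4) = mex{0,1} = 2
g(5) = mex{1} = 0
g(6) = mex{0,1,2} = 3
g(7) = mex{0,2} = 1
g(8) = mex{0,1,3} = 2
g(9) = mex{1,3} = 0
g(10) = mex{1,2} = 0
g(11) = mex{0,2} = 1
g(12) = mex{0,3} = 1
So g(12) = 1.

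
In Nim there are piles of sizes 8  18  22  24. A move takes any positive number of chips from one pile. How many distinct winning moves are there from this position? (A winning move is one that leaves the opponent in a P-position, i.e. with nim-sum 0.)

3

Nim-sum: 8 ⊕ 18 ⊕ 22 ⊕ 24 = 20.
The overall nim-sum is X = 20. A pile of size p has a winning move iff p XOR X < p (reduce it to p XOR X).
  8: 8 XOR 20 = 28 ≥ 8 — no move.
  18: 18 XOR 20 = 6 < 18 — winning move (to 6).
  22: 22 XOR 20 = 2 < 22 — winning move (to 2).
  24: 24 XOR 20 = 12 < 24 — winning move (to 12).
That gives 3 winning moves.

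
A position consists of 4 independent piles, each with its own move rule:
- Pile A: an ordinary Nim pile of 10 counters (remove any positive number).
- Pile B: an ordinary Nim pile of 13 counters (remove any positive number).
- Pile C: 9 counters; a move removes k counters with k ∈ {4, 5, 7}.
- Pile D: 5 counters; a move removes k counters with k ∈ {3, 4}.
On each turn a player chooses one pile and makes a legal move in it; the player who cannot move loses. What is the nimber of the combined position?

4

Pile A is a plain Nim pile of size 10, so its Grundy value is 10.
Pile B is a plain Nim pile of size 13, so its Grundy value is 13.
Grundy values for pile C (subtraction set {4, 5, 7}):
g(0) = mex{} = 0
g(1) = mex{} = 0
g(2) = mex{} = 0
g(3) = mex{} = 0
g(4) = mex{0} = 1
g(5) = mex{0} = 1
g(6) = mex{0} = 1
g(7) = mex{0} = 1
g(8) = mex{0,1} = 2
g(9) = mex{0,1} = 2
So g(9) = 2.
Grundy values for pile D (subtraction set {3, 4}):
g(0) = mex{} = 0
g(1) = mex{} = 0
g(2) = mex{} = 0
g(3) = mex{0} = 1
g(4) = mex{0} = 1
g(5) = mex{0} = 1
So g(5) = 1.
By the Sprague-Grundy theorem, the Grundy value of a sum of independent games is the XOR of the component values.
Combined value = 10 ⊕ 13 ⊕ 2 ⊕ 1 = 4.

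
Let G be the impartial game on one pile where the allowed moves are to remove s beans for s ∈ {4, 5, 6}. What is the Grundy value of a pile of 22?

0

Grundy values for subtraction set {4, 5, 6}:
k:     0  1  2  3  4  5  6  7  8  9 10 11 12 13 14 15 16 17 18 19 20 21 22
g(k):  0  0  0  0  1  1  1  1  2  2  0  0  0  0  1  1  1  1  2  2  0  0  0
So g(22) = 0.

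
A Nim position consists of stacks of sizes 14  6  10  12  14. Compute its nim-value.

0

Nim-sum: 14 ⊕ 6 ⊕ 10 ⊕ 12 ⊕ 14 = 0.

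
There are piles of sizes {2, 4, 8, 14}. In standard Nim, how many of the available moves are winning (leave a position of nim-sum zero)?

In binary:
  0010  (2)
  0100  (4)
  1000  (8)
  1110  (14)
  ----
  0000  (0)
The nim-sum is already 0, so every move leaves a nonzero nim-sum — there are no winning moves.

0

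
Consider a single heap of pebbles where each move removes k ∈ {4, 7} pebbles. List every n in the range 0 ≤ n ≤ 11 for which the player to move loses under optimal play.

0, 1, 2, 3, 11

Grundy values for subtraction set {4, 7}:
g(0) = mex{} = 0
g(1) = mex{} = 0
g(2) = mex{} = 0
g(3) = mex{} = 0
g(4) = mex{0} = 1
g(5) = mex{0} = 1
g(6) = mex{0} = 1
g(7) = mex{0} = 1
g(8) = mex{0,1} = 2
g(9) = mex{0,1} = 2
g(10) = mex{0,1} = 2
g(11) = mex{1} = 0
The P-positions (g = 0) in 0..11 are 0, 1, 2, 3, 11.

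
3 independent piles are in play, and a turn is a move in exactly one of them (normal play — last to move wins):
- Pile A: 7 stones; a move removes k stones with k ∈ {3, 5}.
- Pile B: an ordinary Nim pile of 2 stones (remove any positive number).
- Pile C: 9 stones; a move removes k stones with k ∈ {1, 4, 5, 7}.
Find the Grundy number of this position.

1

Grundy values for pile A (subtraction set {3, 5}):
k:     0  1  2  3  4  5  6  7
g(k):  0  0  0  1  1  1  2  2
So g(7) = 2.
Pile B is a plain Nim pile of size 2, so its Grundy value is 2.
Build the Grundy sequence for pile C with g(k) = mex{g(k−s) : s ∈ {1, 4, 5, 7}, s ≤ k}:
k:     0  1  2  3  4  5  6  7  8  9
g(k):  0  1  0  1  2  3  2  3  0  1
So g(9) = 1.
The value of a disjunctive sum is the nim-sum of the parts.
Combined value = 2 ⊕ 2 ⊕ 1 = 1.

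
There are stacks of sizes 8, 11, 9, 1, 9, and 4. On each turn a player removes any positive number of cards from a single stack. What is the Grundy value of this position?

6

Nim-sum: 8 ⊕ 11 ⊕ 9 ⊕ 1 ⊕ 9 ⊕ 4 = 6.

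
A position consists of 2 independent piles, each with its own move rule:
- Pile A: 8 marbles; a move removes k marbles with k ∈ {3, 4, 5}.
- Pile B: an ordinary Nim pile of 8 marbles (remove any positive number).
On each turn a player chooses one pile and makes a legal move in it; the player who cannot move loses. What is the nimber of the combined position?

8

Grundy values for pile A (subtraction set {3, 4, 5}):
g(0) = mex{} = 0
g(1) = mex{} = 0
g(2) = mex{} = 0
g(3) = mex{0} = 1
g(4) = mex{0} = 1
g(5) = mex{0} = 1
g(6) = mex{0,1} = 2
g(7) = mex{0,1} = 2
g(8) = mex{1} = 0
So g(8) = 0.
Pile B is a plain Nim pile of size 8, so its Grundy value is 8.
By the Sprague-Grundy theorem, the Grundy value of a sum of independent games is the XOR of the component values.
Combined value = 0 ⊕ 8 = 8.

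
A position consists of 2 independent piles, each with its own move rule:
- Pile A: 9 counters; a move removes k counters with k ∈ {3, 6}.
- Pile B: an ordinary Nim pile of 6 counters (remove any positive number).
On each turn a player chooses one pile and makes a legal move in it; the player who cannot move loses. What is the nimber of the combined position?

6

Build the Grundy sequence for pile A with g(k) = mex{g(k−s) : s ∈ {3, 6}, s ≤ k}:
k:     0  1  2  3  4  5  6  7  8  9
g(k):  0  0  0  1  1  1  2  2  2  0
So g(9) = 0.
Pile B is a plain Nim pile of size 6, so its Grundy value is 6.
The value of a disjunctive sum is the nim-sum of the parts.
Combined value = 0 ⊕ 6 = 6.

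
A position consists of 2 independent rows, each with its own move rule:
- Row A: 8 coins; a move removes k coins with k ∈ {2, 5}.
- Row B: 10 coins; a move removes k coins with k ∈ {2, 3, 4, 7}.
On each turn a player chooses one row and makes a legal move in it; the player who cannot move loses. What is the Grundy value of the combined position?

Build the Grundy sequence for row A with g(k) = mex{g(k−s) : s ∈ {2, 5}, s ≤ k}:
k:     0  1  2  3  4  5  6  7  8
g(k):  0  0  1  1  0  2  1  0  0
So g(8) = 0.
Build the Grundy sequence for row B with g(k) = mex{g(k−s) : s ∈ {2, 3, 4, 7}, s ≤ k}:
k:     0  1  2  3  4  5  6  7  8  9 10
g(k):  0  0  1  1  2  2  0  3  1  4  2
So g(10) = 2.
The value of a disjunctive sum is the nim-sum of the parts.
Combined value = 0 ⊕ 2 = 2.

2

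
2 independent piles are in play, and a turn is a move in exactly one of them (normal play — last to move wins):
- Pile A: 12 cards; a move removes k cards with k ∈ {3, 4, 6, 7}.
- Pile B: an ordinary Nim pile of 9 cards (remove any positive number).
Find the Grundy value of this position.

Grundy values for pile A (subtraction set {3, 4, 6, 7}):
k:     0  1  2  3  4  5  6  7  8  9 10 11 12
g(k):  0  0  0  1  1  1  2  2  2  3  0  0  0
So g(12) = 0.
Pile B is a plain Nim pile of size 9, so its Grundy value is 9.
By the Sprague-Grundy theorem, the Grundy value of a sum of independent games is the XOR of the component values.
Combined value = 0 ⊕ 9 = 9.

9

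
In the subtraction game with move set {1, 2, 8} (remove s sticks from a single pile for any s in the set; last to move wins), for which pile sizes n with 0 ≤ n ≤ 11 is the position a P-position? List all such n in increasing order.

Grundy values for subtraction set {1, 2, 8}:
g(0) = mex{} = 0
g(1) = mex{0} = 1
g(2) = mex{0,1} = 2
g(3) = mex{1,2} = 0
g(4) = mex{0,2} = 1
g(5) = mex{0,1} = 2
g(6) = mex{1,2} = 0
g(7) = mex{0,2} = 1
g(8) = mex{0,1} = 2
g(9) = mex{1,2} = 0
g(10) = mex{0,2} = 1
g(11) = mex{0,1} = 2
The P-positions (g = 0) in 0..11 are 0, 3, 6, 9.

0, 3, 6, 9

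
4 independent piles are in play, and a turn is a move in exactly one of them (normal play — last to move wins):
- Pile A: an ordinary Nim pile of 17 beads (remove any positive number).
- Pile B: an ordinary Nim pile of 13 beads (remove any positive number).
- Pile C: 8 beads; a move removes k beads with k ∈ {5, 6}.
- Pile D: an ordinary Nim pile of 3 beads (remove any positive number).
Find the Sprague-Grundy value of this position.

30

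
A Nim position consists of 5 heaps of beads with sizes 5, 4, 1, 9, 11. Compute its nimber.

In binary:
  0101  (5)
  0100  (4)
  0001  (1)
  1001  (9)
  1011  (11)
  ----
  0010  (2)

2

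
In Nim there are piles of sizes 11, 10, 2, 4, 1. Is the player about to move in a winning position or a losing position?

In binary:
  1011  (11)
  1010  (10)
  0010  (2)
  0100  (4)
  0001  (1)
  ----
  0110  (6)
The nim-sum is 6 ≠ 0, so this is an N-position: the player to move can win.

Winning position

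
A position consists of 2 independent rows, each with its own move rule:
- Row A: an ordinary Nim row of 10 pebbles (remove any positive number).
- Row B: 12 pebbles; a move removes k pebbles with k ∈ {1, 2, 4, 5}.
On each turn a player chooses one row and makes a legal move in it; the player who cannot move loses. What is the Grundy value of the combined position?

10

Row A is a plain Nim row of size 10, so its Grundy value is 10.
Grundy values for row B (subtraction set {1, 2, 4, 5}):
k:     0  1  2  3  4  5  6  7  8  9 10 11 12
g(k):  0  1  2  0  1  2  0  1  2  0  1  2  0
So g(12) = 0.
By the Sprague-Grundy theorem, the Grundy value of a sum of independent games is the XOR of the component values.
Combined value = 10 XOR 0 = 10.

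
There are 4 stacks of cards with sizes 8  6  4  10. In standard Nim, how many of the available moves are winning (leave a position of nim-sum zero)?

0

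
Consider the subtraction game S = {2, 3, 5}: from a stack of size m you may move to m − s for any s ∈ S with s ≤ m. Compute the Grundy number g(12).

Compute g(0), g(1), … for moves {2, 3, 5}:
k:     0  1  2  3  4  5  6  7  8  9 10 11 12
g(k):  0  0  1  1  2  2  3  0  0  1  1  2  2
So g(12) = 2.

2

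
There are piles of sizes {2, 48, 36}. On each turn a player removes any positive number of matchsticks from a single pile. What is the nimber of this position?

Write each in binary and XOR column by column:
  000010  (2)
  110000  (48)
  100100  (36)
  ------
  010110  (22)

22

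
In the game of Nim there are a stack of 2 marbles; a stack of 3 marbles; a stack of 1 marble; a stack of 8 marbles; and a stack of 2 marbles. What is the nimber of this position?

10

In binary:
  0010  (2)
  0011  (3)
  0001  (1)
  1000  (8)
  0010  (2)
  ----
  1010  (10)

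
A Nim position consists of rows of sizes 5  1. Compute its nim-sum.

4

Nim-sum: 5 ^ 1 = 4.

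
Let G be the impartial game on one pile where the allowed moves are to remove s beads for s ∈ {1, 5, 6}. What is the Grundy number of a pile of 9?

3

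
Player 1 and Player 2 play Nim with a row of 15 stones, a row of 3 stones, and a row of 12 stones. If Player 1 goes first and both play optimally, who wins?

Player 2 wins

Compute the nim-sum pairwise:
15 XOR 3 = 12
12 XOR 12 = 0
The nim-sum is 0, so this is a P-position: the player to move is in a losing position under optimal play; Player 1 is about to move from it and so loses — Player 2 wins.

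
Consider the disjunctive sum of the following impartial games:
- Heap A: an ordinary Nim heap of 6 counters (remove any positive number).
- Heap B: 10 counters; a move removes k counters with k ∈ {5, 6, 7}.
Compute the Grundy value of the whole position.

4

Heap A is a plain Nim heap of size 6, so its Grundy value is 6.
Grundy values for heap B (subtraction set {5, 6, 7}):
k:     0  1  2  3  4  5  6  7  8  9 10
g(k):  0  0  0  0  0  1  1  1  1  1  2
So g(10) = 2.
The value of a disjunctive sum is the nim-sum of the parts.
Combined value = 6 XOR 2 = 4.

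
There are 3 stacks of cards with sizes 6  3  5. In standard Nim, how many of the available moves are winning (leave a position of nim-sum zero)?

0

Bitwise XOR of the heap sizes:
  110  (6)
  011  (3)
  101  (5)
  ---
  000  (0)
The nim-sum is already 0, so every move leaves a nonzero nim-sum — there are no winning moves.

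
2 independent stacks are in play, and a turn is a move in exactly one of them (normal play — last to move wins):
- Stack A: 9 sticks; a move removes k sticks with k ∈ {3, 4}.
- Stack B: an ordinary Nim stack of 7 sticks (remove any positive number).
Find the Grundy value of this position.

7

For stack A, compute g(0), g(1), … with moves {3, 4}:
g(0) = mex{} = 0
g(1) = mex{} = 0
g(2) = mex{} = 0
g(3) = mex{0} = 1
g(4) = mex{0} = 1
g(5) = mex{0} = 1
g(6) = mex{0,1} = 2
g(7) = mex{1} = 0
g(8) = mex{1} = 0
g(9) = mex{1,2} = 0
So g(9) = 0.
Stack B is a plain Nim stack of size 7, so its Grundy value is 7.
By the Sprague-Grundy theorem, the Grundy value of a sum of independent games is the XOR of the component values.
Combined value = 0 ⊕ 7 = 7.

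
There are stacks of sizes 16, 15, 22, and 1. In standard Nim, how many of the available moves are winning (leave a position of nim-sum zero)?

Compute the nim-sum pairwise:
16 ⊕ 15 = 31
31 ⊕ 22 = 9
9 ⊕ 1 = 8
The overall nim-sum is X = 8. A stack of size p has a winning move iff p XOR X < p (reduce it to p XOR X).
  16: 16 XOR 8 = 24 ≥ 16 — no move.
  15: 15 XOR 8 = 7 < 15 — winning move (to 7).
  22: 22 XOR 8 = 30 ≥ 22 — no move.
  1: 1 XOR 8 = 9 ≥ 1 — no move.
That gives 1 winning move.

1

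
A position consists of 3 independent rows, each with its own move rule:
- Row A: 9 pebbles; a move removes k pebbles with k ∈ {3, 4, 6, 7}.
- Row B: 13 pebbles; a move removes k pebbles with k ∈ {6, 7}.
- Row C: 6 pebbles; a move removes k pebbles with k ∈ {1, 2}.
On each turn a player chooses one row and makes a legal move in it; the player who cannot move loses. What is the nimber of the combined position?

3

Build the Grundy sequence for row A with g(k) = mex{g(k−s) : s ∈ {3, 4, 6, 7}, s ≤ k}:
k:     0  1  2  3  4  5  6  7  8  9
g(k):  0  0  0  1  1  1  2  2  2  3
So g(9) = 3.
For row B, compute g(0), g(1), … with moves {6, 7}:
k:     0  1  2  3  4  5  6  7  8  9 10 11 12 13
g(k):  0  0  0  0  0  0  1  1  1  1  1  1  2  0
So g(13) = 0.
Build the Grundy sequence for row C with g(k) = mex{g(k−s) : s ∈ {1, 2}, s ≤ k}:
k:     0  1  2  3  4  5  6
g(k):  0  1  2  0  1  2  0
So g(6) = 0.
The value of a disjunctive sum is the nim-sum of the parts.
Combined value = 3 XOR 0 XOR 0 = 3.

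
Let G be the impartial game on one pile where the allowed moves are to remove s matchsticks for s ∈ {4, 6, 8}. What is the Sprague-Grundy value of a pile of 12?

Grundy values for subtraction set {4, 6, 8}:
k:     0  1  2  3  4  5  6  7  8  9 10 11 12
g(k):  0  0  0  0  1  1  1  1  2  2  2  2  0
So g(12) = 0.

0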